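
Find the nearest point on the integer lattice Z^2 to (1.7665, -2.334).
(2, -2)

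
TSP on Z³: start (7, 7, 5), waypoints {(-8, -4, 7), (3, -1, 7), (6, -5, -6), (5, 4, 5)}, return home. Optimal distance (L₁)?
80
(one optimal route: (7, 7, 5) → (6, -5, -6) → (-8, -4, 7) → (3, -1, 7) → (5, 4, 5) → (7, 7, 5))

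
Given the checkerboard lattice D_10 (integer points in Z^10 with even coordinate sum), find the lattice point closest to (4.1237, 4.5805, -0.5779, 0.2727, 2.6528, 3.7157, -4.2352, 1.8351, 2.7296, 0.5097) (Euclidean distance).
(4, 5, -1, 0, 3, 4, -4, 2, 3, 0)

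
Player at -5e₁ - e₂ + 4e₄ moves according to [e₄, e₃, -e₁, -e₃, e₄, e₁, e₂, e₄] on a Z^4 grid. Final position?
(-5, 0, 0, 7)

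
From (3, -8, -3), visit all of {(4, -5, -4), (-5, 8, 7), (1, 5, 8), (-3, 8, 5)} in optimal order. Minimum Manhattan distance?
44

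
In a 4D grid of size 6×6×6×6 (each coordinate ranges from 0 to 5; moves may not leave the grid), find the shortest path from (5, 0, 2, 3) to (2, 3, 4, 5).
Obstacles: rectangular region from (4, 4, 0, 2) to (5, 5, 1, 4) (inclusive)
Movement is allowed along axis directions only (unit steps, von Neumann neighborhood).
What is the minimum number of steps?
10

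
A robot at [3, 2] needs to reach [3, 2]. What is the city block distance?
0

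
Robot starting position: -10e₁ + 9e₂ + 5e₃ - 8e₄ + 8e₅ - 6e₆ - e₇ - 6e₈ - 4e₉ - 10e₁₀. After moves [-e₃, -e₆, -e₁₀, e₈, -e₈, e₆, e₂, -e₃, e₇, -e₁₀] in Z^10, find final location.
(-10, 10, 3, -8, 8, -6, 0, -6, -4, -12)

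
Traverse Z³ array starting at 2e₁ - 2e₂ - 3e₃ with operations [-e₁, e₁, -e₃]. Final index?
(2, -2, -4)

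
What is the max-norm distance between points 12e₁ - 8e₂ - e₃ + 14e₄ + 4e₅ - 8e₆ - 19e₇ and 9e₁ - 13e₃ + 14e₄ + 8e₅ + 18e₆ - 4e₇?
26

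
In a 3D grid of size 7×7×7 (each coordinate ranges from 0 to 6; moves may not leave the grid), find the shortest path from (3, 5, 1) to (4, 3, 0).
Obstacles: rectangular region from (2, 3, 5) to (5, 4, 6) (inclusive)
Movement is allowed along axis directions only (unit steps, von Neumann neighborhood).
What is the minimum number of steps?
4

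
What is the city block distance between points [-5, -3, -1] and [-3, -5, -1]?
4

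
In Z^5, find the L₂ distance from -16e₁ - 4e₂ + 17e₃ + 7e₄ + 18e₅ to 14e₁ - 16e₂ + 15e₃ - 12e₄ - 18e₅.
52.0096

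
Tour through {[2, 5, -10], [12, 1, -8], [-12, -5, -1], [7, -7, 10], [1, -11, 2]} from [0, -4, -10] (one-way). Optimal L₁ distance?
98
(one optimal route: (0, -4, -10) → (2, 5, -10) → (12, 1, -8) → (7, -7, 10) → (1, -11, 2) → (-12, -5, -1))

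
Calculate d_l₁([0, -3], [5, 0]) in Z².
8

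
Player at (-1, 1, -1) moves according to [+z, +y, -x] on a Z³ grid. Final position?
(-2, 2, 0)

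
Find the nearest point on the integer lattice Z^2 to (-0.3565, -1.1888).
(0, -1)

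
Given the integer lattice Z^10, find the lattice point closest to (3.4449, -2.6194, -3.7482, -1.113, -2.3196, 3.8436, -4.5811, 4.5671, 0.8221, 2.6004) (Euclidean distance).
(3, -3, -4, -1, -2, 4, -5, 5, 1, 3)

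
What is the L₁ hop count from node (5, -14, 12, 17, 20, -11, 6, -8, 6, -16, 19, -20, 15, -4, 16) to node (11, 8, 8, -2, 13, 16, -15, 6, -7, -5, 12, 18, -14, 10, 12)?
236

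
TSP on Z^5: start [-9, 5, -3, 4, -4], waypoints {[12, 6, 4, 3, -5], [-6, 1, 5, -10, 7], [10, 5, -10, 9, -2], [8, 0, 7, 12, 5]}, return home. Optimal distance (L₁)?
172
(one optimal route: (-9, 5, -3, 4, -4) → (12, 6, 4, 3, -5) → (10, 5, -10, 9, -2) → (8, 0, 7, 12, 5) → (-6, 1, 5, -10, 7) → (-9, 5, -3, 4, -4))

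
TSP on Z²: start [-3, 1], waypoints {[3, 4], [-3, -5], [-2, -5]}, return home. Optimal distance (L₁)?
30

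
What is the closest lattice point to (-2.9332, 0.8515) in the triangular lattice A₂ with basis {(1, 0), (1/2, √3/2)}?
(-2.5, 0.866)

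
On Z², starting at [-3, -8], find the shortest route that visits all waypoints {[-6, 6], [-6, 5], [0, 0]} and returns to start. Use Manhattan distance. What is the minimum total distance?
40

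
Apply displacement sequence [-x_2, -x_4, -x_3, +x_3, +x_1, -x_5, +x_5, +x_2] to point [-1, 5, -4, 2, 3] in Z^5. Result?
(0, 5, -4, 1, 3)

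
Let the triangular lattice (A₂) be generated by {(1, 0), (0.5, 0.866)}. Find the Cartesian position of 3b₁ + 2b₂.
(4, 1.732)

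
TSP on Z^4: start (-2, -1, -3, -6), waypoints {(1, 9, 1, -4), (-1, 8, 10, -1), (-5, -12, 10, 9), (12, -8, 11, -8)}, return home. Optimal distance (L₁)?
144
(one optimal route: (-2, -1, -3, -6) → (1, 9, 1, -4) → (-1, 8, 10, -1) → (-5, -12, 10, 9) → (12, -8, 11, -8) → (-2, -1, -3, -6))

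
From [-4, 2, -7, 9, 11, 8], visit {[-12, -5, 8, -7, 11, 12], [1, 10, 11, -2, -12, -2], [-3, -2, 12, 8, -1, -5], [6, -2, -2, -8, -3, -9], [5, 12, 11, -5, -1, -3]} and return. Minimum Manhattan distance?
268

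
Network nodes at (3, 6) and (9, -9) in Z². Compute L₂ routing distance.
16.1555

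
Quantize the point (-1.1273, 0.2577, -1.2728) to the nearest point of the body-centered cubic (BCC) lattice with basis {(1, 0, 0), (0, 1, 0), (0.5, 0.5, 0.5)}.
(-1, 0, -1)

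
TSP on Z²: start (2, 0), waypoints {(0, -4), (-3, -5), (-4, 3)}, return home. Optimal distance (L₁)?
28
(one optimal route: (2, 0) → (0, -4) → (-3, -5) → (-4, 3) → (2, 0))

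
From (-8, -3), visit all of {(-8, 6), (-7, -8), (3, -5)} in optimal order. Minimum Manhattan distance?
37
(one optimal route: (-8, -3) → (-8, 6) → (-7, -8) → (3, -5))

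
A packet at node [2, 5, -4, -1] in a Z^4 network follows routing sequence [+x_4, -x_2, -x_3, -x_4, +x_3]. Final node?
(2, 4, -4, -1)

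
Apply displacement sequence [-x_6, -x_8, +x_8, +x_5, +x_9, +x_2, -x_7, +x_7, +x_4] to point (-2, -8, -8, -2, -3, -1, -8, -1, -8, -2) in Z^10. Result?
(-2, -7, -8, -1, -2, -2, -8, -1, -7, -2)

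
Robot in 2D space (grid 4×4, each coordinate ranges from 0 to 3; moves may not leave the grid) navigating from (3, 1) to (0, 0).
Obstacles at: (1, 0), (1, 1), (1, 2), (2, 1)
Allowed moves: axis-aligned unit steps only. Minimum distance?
8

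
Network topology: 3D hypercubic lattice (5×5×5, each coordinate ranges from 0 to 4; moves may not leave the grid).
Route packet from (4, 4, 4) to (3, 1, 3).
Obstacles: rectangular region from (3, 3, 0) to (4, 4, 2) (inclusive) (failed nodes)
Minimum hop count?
5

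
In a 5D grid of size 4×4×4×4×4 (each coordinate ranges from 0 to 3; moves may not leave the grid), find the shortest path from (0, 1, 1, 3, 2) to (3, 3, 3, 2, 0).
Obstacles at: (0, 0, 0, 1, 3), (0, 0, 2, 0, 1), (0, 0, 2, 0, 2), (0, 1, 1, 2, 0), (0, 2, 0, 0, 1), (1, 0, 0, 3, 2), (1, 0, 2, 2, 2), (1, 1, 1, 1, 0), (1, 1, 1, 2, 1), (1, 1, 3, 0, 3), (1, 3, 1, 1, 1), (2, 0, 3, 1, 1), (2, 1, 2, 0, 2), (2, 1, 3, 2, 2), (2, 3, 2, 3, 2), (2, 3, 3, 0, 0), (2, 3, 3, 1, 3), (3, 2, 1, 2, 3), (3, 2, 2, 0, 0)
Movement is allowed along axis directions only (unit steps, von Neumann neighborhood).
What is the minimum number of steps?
10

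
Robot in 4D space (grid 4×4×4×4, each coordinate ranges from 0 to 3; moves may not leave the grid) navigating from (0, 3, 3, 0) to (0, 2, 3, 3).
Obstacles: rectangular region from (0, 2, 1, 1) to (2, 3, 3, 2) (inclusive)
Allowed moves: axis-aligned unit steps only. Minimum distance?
6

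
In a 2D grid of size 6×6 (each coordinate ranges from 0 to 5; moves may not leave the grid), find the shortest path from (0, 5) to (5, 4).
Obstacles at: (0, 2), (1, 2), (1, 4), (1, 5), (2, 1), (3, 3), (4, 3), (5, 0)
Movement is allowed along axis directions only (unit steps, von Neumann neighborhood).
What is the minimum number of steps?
8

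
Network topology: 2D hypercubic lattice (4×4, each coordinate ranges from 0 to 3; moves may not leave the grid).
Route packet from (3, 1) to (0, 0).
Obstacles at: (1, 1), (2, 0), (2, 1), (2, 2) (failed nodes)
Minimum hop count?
8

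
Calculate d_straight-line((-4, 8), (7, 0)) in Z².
13.6015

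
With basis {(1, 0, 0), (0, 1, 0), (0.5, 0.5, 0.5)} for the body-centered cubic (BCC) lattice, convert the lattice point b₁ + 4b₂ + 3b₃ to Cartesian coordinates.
(2.5, 5.5, 1.5)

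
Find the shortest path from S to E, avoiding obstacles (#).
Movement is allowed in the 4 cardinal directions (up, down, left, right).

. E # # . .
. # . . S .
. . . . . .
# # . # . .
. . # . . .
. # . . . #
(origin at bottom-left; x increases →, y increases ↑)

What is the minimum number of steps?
8
(one shortest path: (4, 4) → (3, 4) → (2, 4) → (2, 3) → (1, 3) → (0, 3) → (0, 4) → (0, 5) → (1, 5))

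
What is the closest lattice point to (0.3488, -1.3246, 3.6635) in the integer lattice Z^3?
(0, -1, 4)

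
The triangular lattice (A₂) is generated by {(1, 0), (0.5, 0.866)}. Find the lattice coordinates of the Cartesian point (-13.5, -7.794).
-9b₁ - 9b₂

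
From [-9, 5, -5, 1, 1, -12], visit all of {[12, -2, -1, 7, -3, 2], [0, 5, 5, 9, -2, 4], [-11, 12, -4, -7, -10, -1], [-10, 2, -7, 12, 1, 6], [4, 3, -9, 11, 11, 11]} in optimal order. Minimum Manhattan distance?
196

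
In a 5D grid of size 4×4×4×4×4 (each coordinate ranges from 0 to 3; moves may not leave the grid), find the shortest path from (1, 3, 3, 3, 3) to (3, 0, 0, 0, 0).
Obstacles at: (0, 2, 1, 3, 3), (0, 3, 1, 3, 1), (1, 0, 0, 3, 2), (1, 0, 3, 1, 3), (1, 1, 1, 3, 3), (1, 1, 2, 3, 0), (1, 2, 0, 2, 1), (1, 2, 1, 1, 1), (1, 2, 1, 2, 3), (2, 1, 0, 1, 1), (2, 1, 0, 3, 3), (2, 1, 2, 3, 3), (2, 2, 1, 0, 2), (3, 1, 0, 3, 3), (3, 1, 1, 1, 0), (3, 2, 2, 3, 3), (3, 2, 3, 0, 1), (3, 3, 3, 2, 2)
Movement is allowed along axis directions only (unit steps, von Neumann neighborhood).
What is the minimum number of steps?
14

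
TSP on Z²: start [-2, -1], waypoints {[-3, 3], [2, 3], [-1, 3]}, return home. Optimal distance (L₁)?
18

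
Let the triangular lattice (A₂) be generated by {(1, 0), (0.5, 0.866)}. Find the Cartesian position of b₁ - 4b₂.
(-1, -3.464)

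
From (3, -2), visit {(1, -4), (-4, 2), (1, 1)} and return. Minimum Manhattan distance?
26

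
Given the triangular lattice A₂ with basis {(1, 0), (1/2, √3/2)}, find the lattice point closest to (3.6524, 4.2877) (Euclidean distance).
(3.5, 4.33)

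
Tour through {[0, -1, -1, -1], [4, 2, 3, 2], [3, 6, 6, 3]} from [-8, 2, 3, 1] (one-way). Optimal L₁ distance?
40
(one optimal route: (-8, 2, 3, 1) → (0, -1, -1, -1) → (4, 2, 3, 2) → (3, 6, 6, 3))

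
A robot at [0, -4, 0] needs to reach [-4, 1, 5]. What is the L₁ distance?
14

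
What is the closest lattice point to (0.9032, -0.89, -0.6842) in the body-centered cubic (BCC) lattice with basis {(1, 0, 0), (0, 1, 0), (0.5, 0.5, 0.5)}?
(1, -1, -1)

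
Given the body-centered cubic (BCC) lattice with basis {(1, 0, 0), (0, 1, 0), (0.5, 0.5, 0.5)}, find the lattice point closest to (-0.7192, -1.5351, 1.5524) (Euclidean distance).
(-0.5, -1.5, 1.5)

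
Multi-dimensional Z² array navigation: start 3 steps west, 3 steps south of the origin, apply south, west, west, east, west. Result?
(-5, -4)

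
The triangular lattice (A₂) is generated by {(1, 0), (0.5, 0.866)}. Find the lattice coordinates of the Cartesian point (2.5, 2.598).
b₁ + 3b₂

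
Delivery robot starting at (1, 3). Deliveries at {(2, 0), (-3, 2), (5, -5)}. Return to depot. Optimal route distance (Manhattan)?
32
(one optimal route: (1, 3) → (2, 0) → (5, -5) → (-3, 2) → (1, 3))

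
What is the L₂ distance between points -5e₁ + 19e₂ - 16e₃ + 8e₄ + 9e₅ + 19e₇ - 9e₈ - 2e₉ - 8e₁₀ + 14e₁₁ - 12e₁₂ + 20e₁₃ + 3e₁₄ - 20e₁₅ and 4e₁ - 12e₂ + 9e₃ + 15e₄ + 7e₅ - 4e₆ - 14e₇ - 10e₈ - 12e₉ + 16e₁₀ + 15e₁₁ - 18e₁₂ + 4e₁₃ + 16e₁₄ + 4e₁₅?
67.3795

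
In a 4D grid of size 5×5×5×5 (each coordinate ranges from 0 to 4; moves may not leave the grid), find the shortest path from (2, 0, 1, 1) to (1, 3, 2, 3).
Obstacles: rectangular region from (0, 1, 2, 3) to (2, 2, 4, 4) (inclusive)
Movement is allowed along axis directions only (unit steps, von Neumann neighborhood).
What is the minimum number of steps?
7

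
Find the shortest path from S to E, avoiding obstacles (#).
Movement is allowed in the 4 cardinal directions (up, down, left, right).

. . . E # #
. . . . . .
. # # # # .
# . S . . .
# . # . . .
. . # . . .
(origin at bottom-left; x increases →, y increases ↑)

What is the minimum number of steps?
8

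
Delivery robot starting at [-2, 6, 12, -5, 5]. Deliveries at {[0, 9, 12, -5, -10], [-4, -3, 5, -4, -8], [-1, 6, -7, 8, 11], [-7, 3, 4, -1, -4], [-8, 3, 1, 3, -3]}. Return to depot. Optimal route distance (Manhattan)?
148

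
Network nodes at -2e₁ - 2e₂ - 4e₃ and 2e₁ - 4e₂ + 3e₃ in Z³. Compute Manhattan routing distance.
13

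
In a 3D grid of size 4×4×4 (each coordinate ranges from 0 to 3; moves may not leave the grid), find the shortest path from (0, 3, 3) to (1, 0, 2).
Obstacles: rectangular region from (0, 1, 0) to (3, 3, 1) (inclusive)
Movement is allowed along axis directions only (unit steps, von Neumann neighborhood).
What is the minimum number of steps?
5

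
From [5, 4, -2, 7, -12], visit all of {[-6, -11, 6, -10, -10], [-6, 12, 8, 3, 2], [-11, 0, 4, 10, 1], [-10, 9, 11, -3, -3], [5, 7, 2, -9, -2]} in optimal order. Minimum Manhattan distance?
165
(one optimal route: (5, 4, -2, 7, -12) → (5, 7, 2, -9, -2) → (-10, 9, 11, -3, -3) → (-6, 12, 8, 3, 2) → (-11, 0, 4, 10, 1) → (-6, -11, 6, -10, -10))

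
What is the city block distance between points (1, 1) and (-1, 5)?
6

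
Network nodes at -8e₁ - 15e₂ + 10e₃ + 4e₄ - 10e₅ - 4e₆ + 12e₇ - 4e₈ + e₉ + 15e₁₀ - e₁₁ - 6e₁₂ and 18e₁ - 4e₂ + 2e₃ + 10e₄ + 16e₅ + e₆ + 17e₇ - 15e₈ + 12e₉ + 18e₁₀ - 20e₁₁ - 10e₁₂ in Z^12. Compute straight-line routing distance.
47.4447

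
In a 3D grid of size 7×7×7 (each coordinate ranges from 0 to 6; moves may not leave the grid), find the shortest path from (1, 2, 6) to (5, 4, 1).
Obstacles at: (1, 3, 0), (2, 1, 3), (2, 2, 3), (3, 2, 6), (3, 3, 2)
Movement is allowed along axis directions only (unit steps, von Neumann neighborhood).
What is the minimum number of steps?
11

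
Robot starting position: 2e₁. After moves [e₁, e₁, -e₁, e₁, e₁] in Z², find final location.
(5, 0)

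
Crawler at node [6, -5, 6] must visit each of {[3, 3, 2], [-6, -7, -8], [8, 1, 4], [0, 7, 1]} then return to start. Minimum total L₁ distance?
84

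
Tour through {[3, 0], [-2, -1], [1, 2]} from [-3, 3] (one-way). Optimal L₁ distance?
15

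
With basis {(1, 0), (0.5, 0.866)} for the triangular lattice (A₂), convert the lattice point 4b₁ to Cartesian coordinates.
(4, 0)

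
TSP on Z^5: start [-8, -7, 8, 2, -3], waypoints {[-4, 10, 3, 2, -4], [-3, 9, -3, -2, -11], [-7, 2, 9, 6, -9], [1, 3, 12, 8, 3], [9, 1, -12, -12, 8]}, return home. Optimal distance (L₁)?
210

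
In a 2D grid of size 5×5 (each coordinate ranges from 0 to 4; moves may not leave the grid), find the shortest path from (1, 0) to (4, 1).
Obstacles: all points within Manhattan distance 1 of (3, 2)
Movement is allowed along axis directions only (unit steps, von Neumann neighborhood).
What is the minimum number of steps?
4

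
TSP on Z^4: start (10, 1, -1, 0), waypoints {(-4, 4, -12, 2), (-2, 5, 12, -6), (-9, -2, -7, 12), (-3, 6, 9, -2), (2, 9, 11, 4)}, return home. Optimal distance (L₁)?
154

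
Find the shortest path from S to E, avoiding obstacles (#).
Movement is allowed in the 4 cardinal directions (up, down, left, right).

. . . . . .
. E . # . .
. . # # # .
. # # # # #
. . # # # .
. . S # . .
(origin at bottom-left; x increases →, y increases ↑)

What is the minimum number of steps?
7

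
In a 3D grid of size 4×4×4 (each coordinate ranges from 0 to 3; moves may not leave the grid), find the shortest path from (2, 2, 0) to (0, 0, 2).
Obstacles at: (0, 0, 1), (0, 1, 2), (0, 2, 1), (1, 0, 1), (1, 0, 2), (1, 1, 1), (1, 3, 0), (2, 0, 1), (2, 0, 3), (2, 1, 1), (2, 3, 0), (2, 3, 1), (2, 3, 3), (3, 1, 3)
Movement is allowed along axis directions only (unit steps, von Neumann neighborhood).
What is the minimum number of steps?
8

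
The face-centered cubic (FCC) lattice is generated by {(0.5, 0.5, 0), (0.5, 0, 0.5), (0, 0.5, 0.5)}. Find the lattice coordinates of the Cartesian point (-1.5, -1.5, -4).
b₁ - 4b₂ - 4b₃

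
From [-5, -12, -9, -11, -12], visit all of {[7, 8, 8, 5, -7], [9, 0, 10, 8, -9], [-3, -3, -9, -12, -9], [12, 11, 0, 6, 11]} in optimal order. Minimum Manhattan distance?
121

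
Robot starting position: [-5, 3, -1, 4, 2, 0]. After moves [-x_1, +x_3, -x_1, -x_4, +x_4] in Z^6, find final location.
(-7, 3, 0, 4, 2, 0)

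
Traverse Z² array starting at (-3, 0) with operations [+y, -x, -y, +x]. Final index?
(-3, 0)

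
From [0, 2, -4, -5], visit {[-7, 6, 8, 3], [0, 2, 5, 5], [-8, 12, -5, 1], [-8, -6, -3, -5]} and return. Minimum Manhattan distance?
100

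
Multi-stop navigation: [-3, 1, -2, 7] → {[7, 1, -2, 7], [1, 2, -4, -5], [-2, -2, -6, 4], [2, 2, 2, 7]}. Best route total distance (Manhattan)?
57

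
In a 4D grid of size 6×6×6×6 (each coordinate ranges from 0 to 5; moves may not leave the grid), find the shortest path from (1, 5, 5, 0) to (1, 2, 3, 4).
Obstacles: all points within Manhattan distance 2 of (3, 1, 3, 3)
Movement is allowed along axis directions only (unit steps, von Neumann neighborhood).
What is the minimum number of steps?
9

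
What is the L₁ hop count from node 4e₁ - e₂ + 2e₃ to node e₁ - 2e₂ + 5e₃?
7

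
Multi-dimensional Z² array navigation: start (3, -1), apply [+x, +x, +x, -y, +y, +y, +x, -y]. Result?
(7, -1)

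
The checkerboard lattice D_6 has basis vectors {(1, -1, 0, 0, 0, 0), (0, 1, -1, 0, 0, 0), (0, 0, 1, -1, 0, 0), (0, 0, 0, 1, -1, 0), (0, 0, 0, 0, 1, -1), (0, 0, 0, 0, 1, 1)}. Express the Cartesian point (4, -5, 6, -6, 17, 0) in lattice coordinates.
4b₁ - b₂ + 5b₃ - b₄ + 8b₅ + 8b₆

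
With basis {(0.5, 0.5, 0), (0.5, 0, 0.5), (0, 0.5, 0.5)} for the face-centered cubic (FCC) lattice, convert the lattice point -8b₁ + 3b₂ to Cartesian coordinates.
(-2.5, -4, 1.5)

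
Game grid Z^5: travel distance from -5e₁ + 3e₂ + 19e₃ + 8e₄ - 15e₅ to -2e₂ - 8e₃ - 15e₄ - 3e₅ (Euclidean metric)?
38.1051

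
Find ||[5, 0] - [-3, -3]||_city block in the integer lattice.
11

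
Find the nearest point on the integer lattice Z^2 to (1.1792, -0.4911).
(1, 0)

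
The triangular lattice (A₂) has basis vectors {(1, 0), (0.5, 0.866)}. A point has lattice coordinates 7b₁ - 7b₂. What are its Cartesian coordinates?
(3.5, -6.062)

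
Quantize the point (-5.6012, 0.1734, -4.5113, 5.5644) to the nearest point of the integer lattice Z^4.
(-6, 0, -5, 6)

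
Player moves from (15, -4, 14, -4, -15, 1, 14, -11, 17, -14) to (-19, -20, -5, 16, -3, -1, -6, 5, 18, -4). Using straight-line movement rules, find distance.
55.4797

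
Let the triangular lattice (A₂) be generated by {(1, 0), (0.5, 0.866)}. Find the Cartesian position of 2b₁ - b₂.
(1.5, -0.866)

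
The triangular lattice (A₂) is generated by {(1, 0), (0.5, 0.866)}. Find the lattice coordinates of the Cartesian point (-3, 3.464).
-5b₁ + 4b₂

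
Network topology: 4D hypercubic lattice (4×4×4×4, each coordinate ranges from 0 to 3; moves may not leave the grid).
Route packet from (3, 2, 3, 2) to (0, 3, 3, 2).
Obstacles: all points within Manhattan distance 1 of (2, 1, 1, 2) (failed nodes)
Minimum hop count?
4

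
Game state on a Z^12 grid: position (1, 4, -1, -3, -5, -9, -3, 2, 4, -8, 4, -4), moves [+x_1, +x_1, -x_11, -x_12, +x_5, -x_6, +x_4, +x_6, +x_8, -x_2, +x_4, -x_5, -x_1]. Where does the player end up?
(2, 3, -1, -1, -5, -9, -3, 3, 4, -8, 3, -5)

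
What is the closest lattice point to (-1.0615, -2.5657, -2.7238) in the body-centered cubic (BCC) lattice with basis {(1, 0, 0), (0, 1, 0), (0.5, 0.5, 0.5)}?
(-1.5, -2.5, -2.5)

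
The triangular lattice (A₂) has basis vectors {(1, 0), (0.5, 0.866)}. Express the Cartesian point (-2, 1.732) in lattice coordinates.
-3b₁ + 2b₂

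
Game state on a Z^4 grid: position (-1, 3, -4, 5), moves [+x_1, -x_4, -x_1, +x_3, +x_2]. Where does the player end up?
(-1, 4, -3, 4)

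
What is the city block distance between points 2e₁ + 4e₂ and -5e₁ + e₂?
10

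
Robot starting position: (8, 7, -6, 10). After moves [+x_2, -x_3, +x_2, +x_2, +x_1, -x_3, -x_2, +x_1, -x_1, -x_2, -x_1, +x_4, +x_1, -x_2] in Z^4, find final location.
(9, 7, -8, 11)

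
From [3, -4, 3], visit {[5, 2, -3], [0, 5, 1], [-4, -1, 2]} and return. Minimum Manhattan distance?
48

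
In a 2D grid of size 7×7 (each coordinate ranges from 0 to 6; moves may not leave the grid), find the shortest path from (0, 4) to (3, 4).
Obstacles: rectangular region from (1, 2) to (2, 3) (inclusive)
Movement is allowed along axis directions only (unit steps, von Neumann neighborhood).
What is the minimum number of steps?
3
(one shortest path: (0, 4) → (1, 4) → (2, 4) → (3, 4))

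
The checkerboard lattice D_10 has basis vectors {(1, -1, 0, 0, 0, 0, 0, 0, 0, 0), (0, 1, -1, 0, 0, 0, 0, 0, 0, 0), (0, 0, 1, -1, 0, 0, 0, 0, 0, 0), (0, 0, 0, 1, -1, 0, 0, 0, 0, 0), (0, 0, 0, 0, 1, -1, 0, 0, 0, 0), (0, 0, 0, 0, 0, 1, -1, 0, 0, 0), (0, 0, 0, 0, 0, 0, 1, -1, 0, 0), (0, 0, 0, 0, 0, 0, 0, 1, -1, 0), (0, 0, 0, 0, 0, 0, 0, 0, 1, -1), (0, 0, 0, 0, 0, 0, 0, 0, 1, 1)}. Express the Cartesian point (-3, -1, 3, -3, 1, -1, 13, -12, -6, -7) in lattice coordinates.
-3b₁ - 4b₂ - b₃ - 4b₄ - 3b₅ - 4b₆ + 9b₇ - 3b₈ - b₉ - 8b₁₀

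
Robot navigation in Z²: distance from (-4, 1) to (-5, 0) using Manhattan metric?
2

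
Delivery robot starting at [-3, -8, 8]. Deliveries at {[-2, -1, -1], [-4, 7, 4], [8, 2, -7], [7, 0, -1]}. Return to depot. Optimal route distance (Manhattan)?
84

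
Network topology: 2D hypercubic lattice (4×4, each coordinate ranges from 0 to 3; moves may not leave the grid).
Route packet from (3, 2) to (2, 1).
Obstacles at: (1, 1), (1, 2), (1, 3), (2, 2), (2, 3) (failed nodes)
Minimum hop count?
2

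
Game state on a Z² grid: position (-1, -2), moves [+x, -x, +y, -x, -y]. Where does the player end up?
(-2, -2)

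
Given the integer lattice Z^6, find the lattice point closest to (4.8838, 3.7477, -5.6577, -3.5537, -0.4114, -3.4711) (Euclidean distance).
(5, 4, -6, -4, 0, -3)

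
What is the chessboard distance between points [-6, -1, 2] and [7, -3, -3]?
13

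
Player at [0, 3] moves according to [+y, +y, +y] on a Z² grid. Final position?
(0, 6)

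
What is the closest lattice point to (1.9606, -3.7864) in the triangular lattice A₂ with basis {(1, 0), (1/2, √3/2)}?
(2, -3.464)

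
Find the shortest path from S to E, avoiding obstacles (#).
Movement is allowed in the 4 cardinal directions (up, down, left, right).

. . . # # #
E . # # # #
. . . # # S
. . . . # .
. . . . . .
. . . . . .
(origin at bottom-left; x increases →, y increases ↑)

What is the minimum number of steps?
10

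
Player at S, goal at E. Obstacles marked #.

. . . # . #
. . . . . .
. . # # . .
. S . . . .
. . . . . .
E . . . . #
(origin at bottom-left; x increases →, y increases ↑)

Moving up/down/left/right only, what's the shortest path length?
3
(one shortest path: (1, 2) → (0, 2) → (0, 1) → (0, 0))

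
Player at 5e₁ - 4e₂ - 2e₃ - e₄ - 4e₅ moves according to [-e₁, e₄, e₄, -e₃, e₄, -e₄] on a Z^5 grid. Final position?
(4, -4, -3, 1, -4)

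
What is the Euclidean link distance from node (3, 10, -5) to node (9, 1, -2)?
11.225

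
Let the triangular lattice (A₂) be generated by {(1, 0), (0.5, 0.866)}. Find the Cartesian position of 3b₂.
(1.5, 2.598)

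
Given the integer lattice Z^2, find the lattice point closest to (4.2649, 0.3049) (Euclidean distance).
(4, 0)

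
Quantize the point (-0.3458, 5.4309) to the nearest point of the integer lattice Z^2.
(0, 5)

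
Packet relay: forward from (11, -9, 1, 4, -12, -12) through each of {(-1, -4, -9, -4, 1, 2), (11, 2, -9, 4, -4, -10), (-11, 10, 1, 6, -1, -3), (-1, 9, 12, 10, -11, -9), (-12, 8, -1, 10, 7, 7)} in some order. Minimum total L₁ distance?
199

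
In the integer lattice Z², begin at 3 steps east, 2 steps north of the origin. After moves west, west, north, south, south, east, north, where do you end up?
(2, 2)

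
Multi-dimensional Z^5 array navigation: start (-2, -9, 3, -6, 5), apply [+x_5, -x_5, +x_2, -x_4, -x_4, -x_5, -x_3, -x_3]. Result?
(-2, -8, 1, -8, 4)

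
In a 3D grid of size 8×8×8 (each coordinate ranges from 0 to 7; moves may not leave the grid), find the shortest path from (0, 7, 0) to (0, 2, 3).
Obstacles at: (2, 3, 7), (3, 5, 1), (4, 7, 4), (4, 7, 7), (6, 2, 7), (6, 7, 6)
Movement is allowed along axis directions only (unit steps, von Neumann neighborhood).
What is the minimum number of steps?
8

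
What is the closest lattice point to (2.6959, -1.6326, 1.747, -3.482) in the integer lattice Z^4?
(3, -2, 2, -3)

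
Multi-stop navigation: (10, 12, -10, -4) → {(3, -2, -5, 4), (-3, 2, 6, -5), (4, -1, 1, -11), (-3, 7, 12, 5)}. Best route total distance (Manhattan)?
99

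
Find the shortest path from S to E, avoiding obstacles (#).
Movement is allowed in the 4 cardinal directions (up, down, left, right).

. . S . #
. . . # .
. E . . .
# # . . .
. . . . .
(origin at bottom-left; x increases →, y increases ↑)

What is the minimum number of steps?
3
(one shortest path: (2, 4) → (1, 4) → (1, 3) → (1, 2))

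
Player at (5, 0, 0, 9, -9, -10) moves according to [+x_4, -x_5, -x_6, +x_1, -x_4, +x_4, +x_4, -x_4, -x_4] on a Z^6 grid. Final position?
(6, 0, 0, 9, -10, -11)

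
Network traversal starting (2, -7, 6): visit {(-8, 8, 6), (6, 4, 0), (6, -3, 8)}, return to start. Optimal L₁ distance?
74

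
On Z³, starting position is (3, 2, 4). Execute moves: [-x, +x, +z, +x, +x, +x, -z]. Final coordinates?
(6, 2, 4)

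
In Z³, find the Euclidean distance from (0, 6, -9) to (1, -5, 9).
21.1187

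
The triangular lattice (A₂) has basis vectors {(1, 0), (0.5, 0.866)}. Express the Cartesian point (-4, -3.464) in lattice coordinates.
-2b₁ - 4b₂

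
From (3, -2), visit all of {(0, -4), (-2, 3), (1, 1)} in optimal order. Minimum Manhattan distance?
16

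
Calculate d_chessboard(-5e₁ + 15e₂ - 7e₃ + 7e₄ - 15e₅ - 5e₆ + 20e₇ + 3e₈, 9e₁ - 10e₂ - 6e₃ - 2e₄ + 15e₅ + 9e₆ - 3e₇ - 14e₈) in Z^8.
30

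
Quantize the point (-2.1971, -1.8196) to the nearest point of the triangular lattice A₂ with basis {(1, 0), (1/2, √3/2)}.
(-2, -1.732)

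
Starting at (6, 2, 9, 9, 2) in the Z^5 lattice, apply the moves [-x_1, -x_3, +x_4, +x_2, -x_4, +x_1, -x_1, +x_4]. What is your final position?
(5, 3, 8, 10, 2)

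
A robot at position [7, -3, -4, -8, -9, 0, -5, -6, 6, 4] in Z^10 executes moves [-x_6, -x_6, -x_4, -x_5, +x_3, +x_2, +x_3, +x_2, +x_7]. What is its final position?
(7, -1, -2, -9, -10, -2, -4, -6, 6, 4)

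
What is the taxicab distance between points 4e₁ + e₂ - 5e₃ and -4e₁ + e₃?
15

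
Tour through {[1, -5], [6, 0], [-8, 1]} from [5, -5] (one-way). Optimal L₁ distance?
29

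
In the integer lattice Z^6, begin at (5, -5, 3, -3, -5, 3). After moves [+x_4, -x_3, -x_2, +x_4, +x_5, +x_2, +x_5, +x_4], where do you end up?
(5, -5, 2, 0, -3, 3)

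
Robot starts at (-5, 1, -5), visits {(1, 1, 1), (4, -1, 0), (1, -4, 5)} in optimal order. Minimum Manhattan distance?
29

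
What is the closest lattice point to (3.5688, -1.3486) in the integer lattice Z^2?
(4, -1)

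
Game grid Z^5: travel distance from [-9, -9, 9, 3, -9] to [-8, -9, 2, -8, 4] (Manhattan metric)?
32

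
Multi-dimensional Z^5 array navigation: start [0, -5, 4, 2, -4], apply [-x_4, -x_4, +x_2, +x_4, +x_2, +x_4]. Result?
(0, -3, 4, 2, -4)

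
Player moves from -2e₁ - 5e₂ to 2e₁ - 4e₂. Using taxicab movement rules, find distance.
5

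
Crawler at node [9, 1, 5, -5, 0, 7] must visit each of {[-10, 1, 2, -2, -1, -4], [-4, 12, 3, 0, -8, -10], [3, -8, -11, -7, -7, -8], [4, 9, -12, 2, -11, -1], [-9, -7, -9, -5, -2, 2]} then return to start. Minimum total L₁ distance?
228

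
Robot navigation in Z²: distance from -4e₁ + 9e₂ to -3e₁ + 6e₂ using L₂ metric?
3.16228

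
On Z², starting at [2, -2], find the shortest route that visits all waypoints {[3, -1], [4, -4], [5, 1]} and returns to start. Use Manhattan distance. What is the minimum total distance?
16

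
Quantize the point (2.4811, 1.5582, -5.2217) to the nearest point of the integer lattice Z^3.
(2, 2, -5)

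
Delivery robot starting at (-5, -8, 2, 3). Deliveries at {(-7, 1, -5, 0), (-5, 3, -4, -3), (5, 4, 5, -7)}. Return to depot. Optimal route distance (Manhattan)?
88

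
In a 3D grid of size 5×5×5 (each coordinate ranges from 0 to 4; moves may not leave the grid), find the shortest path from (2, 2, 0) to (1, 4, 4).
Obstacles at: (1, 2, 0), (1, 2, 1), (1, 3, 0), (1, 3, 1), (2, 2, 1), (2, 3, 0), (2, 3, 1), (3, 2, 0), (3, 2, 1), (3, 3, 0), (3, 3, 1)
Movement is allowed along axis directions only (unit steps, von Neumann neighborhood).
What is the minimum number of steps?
9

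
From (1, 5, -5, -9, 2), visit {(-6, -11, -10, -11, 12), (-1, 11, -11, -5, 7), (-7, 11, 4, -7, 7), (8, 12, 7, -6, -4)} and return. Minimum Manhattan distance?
168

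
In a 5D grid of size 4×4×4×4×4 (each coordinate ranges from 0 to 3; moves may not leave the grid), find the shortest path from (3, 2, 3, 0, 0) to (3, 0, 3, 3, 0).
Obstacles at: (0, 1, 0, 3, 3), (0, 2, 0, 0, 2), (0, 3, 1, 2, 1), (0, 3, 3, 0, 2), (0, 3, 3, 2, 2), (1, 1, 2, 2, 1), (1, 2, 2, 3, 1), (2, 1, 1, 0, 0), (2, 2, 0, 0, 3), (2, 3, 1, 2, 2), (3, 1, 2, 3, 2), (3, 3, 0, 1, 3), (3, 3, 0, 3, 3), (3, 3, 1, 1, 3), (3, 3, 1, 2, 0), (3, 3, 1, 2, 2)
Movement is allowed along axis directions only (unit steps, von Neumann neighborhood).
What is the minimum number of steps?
5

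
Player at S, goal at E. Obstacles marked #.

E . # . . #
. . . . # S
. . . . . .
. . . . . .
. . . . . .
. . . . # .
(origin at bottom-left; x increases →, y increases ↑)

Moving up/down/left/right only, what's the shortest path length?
8
(one shortest path: (5, 4) → (5, 3) → (4, 3) → (3, 3) → (2, 3) → (1, 3) → (0, 3) → (0, 4) → (0, 5))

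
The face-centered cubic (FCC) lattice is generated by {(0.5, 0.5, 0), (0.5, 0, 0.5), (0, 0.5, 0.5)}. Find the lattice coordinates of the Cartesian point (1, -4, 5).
-8b₁ + 10b₂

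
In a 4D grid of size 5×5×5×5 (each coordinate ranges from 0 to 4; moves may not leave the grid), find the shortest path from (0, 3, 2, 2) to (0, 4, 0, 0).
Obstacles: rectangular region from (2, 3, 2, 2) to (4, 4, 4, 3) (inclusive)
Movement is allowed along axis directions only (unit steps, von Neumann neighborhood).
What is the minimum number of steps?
5
(one shortest path: (0, 3, 2, 2) → (0, 4, 2, 2) → (0, 4, 1, 2) → (0, 4, 0, 2) → (0, 4, 0, 1) → (0, 4, 0, 0))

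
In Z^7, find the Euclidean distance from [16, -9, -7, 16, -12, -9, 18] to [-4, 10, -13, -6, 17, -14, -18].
58.6771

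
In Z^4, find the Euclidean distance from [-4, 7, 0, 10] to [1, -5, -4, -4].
19.5192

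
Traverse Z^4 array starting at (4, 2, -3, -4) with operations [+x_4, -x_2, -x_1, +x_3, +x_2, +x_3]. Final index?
(3, 2, -1, -3)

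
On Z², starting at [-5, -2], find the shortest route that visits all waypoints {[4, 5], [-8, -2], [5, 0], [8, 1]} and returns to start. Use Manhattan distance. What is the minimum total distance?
46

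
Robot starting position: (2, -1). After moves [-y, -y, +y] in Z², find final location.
(2, -2)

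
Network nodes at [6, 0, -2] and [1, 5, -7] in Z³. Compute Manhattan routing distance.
15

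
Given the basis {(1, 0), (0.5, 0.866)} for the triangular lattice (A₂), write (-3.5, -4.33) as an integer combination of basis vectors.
-b₁ - 5b₂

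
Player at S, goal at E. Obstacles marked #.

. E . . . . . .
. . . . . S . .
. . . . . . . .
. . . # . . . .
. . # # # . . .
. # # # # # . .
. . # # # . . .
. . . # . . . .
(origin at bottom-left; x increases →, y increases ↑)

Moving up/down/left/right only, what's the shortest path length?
5
(one shortest path: (5, 6) → (4, 6) → (3, 6) → (2, 6) → (1, 6) → (1, 7))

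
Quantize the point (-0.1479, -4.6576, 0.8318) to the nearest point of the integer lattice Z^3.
(0, -5, 1)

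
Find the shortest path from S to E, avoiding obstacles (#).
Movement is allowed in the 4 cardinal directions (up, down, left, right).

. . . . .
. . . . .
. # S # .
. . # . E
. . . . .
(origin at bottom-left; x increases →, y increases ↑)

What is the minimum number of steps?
5
(one shortest path: (2, 2) → (2, 3) → (3, 3) → (4, 3) → (4, 2) → (4, 1))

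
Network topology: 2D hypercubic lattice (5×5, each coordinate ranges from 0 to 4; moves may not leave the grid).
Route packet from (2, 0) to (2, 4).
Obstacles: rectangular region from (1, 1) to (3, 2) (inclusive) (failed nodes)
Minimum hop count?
8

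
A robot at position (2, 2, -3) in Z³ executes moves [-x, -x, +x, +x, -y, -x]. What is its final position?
(1, 1, -3)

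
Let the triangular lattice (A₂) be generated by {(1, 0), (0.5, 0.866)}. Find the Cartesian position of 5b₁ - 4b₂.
(3, -3.464)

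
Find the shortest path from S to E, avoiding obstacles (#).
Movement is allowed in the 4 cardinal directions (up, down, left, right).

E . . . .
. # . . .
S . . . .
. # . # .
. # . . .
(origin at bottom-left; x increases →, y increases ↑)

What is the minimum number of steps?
2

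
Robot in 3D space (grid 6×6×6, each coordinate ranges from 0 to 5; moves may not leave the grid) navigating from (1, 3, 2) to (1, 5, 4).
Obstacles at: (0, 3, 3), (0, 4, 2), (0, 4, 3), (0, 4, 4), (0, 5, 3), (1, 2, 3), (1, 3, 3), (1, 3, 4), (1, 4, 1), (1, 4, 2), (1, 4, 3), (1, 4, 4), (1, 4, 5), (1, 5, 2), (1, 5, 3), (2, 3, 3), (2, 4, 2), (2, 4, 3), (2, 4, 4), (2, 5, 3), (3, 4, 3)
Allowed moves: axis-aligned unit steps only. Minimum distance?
8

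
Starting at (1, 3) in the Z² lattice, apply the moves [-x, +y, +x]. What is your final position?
(1, 4)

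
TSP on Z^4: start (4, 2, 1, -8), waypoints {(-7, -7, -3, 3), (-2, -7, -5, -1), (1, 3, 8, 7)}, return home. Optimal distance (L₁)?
98
(one optimal route: (4, 2, 1, -8) → (-2, -7, -5, -1) → (-7, -7, -3, 3) → (1, 3, 8, 7) → (4, 2, 1, -8))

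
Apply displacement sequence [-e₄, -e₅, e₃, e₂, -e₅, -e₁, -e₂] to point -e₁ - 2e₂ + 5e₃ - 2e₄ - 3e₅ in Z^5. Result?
(-2, -2, 6, -3, -5)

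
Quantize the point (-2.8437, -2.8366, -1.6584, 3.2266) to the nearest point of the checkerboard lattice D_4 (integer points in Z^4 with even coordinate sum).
(-3, -3, -1, 3)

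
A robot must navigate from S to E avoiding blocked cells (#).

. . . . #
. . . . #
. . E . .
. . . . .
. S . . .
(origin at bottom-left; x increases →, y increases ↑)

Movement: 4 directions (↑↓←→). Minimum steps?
3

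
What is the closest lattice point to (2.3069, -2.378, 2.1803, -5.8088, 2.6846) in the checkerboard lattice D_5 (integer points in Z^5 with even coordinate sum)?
(2, -3, 2, -6, 3)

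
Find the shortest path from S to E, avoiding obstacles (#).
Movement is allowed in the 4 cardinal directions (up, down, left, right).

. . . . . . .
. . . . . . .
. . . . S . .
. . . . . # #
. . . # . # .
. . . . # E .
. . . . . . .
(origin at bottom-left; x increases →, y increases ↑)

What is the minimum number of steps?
10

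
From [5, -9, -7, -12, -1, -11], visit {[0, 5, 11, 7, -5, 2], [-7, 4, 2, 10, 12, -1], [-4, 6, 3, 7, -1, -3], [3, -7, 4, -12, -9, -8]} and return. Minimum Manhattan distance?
206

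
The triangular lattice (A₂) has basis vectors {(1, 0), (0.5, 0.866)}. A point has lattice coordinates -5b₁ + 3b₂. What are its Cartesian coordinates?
(-3.5, 2.598)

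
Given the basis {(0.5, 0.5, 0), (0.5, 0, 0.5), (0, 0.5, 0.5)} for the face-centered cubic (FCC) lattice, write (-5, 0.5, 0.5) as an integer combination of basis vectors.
-5b₁ - 5b₂ + 6b₃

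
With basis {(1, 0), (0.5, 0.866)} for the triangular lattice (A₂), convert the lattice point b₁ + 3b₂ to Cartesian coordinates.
(2.5, 2.598)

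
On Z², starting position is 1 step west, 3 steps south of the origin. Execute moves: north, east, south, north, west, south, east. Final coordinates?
(0, -3)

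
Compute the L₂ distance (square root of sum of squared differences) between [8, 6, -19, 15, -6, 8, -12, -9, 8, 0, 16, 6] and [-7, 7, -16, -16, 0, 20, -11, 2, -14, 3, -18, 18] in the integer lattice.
57.3672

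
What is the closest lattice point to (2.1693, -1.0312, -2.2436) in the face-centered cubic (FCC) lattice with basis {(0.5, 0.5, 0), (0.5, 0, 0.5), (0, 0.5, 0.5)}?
(2, -1, -2)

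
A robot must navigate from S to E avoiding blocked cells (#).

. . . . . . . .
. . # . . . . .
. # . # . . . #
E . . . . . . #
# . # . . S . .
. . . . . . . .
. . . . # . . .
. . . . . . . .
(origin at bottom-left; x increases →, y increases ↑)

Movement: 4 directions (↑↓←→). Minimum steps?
6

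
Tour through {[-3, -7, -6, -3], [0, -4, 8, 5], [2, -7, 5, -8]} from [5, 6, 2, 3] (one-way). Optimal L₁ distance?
65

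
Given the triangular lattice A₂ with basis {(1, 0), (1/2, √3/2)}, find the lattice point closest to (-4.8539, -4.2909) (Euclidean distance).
(-4.5, -4.33)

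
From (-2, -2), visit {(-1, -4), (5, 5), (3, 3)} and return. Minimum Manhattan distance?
32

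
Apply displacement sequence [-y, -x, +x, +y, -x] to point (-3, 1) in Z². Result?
(-4, 1)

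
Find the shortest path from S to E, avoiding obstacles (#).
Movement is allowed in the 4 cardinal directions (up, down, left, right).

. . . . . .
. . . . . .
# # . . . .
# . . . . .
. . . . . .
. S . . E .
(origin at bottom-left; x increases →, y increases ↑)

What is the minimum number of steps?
3
(one shortest path: (1, 0) → (2, 0) → (3, 0) → (4, 0))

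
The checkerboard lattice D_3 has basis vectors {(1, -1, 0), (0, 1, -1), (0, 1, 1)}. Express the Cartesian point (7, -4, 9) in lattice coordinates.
7b₁ - 3b₂ + 6b₃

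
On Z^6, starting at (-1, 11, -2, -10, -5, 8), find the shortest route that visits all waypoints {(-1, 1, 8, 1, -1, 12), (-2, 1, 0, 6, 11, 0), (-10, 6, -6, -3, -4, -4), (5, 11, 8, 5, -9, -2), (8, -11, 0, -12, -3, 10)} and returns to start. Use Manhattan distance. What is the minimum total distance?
258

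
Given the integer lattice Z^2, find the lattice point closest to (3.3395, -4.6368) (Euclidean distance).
(3, -5)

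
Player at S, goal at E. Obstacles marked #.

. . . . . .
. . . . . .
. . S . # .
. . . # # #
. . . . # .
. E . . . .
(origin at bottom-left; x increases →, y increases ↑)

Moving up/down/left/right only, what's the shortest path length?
4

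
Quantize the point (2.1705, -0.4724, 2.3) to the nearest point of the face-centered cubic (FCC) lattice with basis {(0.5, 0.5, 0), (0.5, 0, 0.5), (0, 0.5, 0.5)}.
(2, -0.5, 2.5)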